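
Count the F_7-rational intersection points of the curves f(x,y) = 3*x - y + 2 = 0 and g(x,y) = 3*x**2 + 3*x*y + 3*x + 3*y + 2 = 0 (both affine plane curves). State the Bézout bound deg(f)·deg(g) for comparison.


Common zeros: ∅; count = 0; Bézout bound = 2.

deg(f) = 1, deg(g) = 2, so Bézout bound = 2.
Scan x ∈ F_7. For each x, list the y ∈ F_7 with f(x, y) ≡ 0 and those with g(x, y) ≡ 0 (mod 7); the common zeros in that column are the intersection.
  x = 0: f ≡ 0 at y ∈ {2}; g ≡ 0 at y ∈ {4}; common: ∅.
  x = 1: f ≡ 0 at y ∈ {5}; g ≡ 0 at y ∈ {1}; common: ∅.
  x = 2: f ≡ 0 at y ∈ {1}; g ≡ 0 at y ∈ {4}; common: ∅.
  x = 3: f ≡ 0 at y ∈ {4}; g ≡ 0 at y ∈ {5}; common: ∅.
  x = 4: f ≡ 0 at y ∈ {0}; g ≡ 0 at y ∈ {1}; common: ∅.
  x = 5: f ≡ 0 at y ∈ {3}; g ≡ 0 at y ∈ {5}; common: ∅.
  x = 6: f ≡ 0 at y ∈ {6}; g ≡ 0 at y ∈ ∅; common: ∅.
Collecting: common zeros = ∅, so the count is 0.
Comparison with the Bézout bound: 0 ≤ 2 = deg(f)·deg(g), as expected for curves with no common component (the affine F_7-count falls short of the bound because intersections may lie at infinity, over extension fields, or carry multiplicity).


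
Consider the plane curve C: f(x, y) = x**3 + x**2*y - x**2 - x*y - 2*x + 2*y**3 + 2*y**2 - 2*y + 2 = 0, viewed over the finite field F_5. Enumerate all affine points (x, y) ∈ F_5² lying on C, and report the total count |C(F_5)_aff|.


Affine F_5-points: {(1, 0), (1, 2), (3, 4)}; count = 3.

For each of the 25 pairs (x, y) ∈ F_5², evaluate f(x, y) mod 5. Record the zeros.
  x = 0: [0↦2, 1↦4, 2↦2, 3↦3, 4↦4]  zeros at y ∈ ∅
  x = 1: [0↦0, 1↦2, 2↦0, 3↦1, 4↦2]  zeros at y ∈ {0, 2}
  x = 2: [0↦2, 1↦1, 2↦1, 3↦4, 4↦2]  zeros at y ∈ ∅
  x = 3: [0↦4, 1↦2, 2↦1, 3↦3, 4↦0]  zeros at y ∈ {4}
  x = 4: [0↦2, 1↦1, 2↦1, 3↦4, 4↦2]  zeros at y ∈ ∅
Collecting zeros: affine points = {(1, 0), (1, 2), (3, 4)}.
Total count |C(F_5)_aff| = 3.


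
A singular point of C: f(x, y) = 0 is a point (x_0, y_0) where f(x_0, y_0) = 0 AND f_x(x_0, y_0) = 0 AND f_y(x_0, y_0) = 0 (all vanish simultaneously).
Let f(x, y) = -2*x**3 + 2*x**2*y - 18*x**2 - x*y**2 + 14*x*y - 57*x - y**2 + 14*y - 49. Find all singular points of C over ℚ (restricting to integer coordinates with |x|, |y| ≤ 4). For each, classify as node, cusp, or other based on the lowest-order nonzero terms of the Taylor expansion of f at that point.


Singular points: {(-2, 3)}; classification: cusp.

Compute partial derivatives:
  f_x = -6*x**2 + 4*x*y - 36*x - y**2 + 14*y - 57.
  f_y = 2*x**2 - 2*x*y + 14*x - 2*y + 14.
Scan x_0 ∈ {−4, ..., 4}. For each x_0, f_y(x_0, y) is a polynomial in y; find its integer roots y ∈ {−4, ..., 4}, then test f_x and f at those candidates.
  x = -4: f_y(-4, y) = 6*y - 10; no integer root y with |y| ≤ 4.
  x = -3: f_y(-3, y) = 4*y - 10; no integer root y with |y| ≤ 4.
  x = -2: f_y(-2, y) = 2*y - 6; vanishes at y ∈ {3}. (-2, 3): f_x = 0, f = 0 — SINGULAR.
  x = -1: f_y(-1, y) = 2; no integer root y with |y| ≤ 4.
  x = 0: f_y(0, y) = 14 - 2*y; no integer root y with |y| ≤ 4.
  x = 1: f_y(1, y) = 30 - 4*y; no integer root y with |y| ≤ 4.
  x = 2: f_y(2, y) = 50 - 6*y; no integer root y with |y| ≤ 4.
  x = 3: f_y(3, y) = 74 - 8*y; no integer root y with |y| ≤ 4.
  x = 4: f_y(4, y) = 102 - 10*y; no integer root y with |y| ≤ 4.
Only singular point on the grid: (-2, 3).
Classify: substitute x = -2 + u, y = 3 + v and expand: f = -2*u**3 + 2*u**2*v - u*v**2 + v**2.
No constant or linear terms (consistent with a singular point). Quadratic part: v**2. Cubic part: -2*u**3 + 2*u**2*v - u*v**2.
The quadratic part v**2 is a perfect square, so there is a single (double) tangent line v = 0, i.e. y = 3. Restricting the cubic part to that line (v = 0) leaves -2*u**3 ≠ 0, so f is not divisible by v and the branch is v² ≈ 2*u**3 to lowest order — this is a cusp.
Classification: cusp.


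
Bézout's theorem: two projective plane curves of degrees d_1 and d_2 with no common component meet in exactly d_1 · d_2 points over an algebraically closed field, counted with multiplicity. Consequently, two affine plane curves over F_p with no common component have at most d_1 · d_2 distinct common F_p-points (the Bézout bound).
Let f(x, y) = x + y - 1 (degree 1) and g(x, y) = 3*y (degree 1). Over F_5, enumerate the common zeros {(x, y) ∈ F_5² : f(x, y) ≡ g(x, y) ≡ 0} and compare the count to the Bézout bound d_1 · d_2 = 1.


Common zeros: {(1, 0)}; count = 1; Bézout bound = 1.

deg(f) = 1, deg(g) = 1, so Bézout bound = 1.
Scan x ∈ F_5. For each x, list the y ∈ F_5 with f(x, y) ≡ 0 and those with g(x, y) ≡ 0 (mod 5); the common zeros in that column are the intersection.
  x = 0: f ≡ 0 at y ∈ {1}; g ≡ 0 at y ∈ {0}; common: ∅.
  x = 1: f ≡ 0 at y ∈ {0}; g ≡ 0 at y ∈ {0}; common: {0}.
  x = 2: f ≡ 0 at y ∈ {4}; g ≡ 0 at y ∈ {0}; common: ∅.
  x = 3: f ≡ 0 at y ∈ {3}; g ≡ 0 at y ∈ {0}; common: ∅.
  x = 4: f ≡ 0 at y ∈ {2}; g ≡ 0 at y ∈ {0}; common: ∅.
Collecting: common zeros = {(1, 0)}, so the count is 1.
Comparison with the Bézout bound: 1 ≤ 1 = deg(f)·deg(g), as expected for curves with no common component (the bound is attained).


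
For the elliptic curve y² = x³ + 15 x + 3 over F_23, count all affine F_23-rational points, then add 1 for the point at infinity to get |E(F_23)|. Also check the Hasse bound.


Affine points = {(0, 7), (0, 16), (2, 8), (2, 15), (3, 11), (3, 12), (4, 9), (4, 14), (9, 4), (9, 19), (10, 7), (10, 16), (11, 2), (11, 21), (12, 5), (12, 18), (13, 7), (13, 16), (14, 6), (14, 17), (20, 0)}; affine count = 21; |E(F_23)| = 22.

Discriminant check: Δ ∝ 4a³ + 27b² = 4·15³ + 27·3² = 4·3375 + 27·9 ≡ 12 (mod 23). Nonzero ⇒ E is nonsingular.
For each x ∈ F_23, compute rhs = x³ + 15·x + 3 mod 23, then count y ∈ F_23 with y² ≡ rhs.
  x = 0: rhs = 3, matching y values: 7, 16 (2 points).
  x = 1: rhs = 19, matching y values: none (0 points).
  x = 2: rhs = 18, matching y values: 8, 15 (2 points).
  x = 3: rhs = 6, matching y values: 11, 12 (2 points).
  x = 4: rhs = 12, matching y values: 9, 14 (2 points).
  x = 5: rhs = 19, matching y values: none (0 points).
  x = 6: rhs = 10, matching y values: none (0 points).
  x = 7: rhs = 14, matching y values: none (0 points).
  x = 8: rhs = 14, matching y values: none (0 points).
  x = 9: rhs = 16, matching y values: 4, 19 (2 points).
  x = 10: rhs = 3, matching y values: 7, 16 (2 points).
  x = 11: rhs = 4, matching y values: 2, 21 (2 points).
  x = 12: rhs = 2, matching y values: 5, 18 (2 points).
  x = 13: rhs = 3, matching y values: 7, 16 (2 points).
  x = 14: rhs = 13, matching y values: 6, 17 (2 points).
  x = 15: rhs = 15, matching y values: none (0 points).
  x = 16: rhs = 15, matching y values: none (0 points).
  x = 17: rhs = 19, matching y values: none (0 points).
  x = 18: rhs = 10, matching y values: none (0 points).
  x = 19: rhs = 17, matching y values: none (0 points).
  x = 20: rhs = 0, matching y values: 0 (1 points).
  x = 21: rhs = 11, matching y values: none (0 points).
  x = 22: rhs = 10, matching y values: none (0 points).
Total affine count: 21.
Full point count |E(F_23)| = 21 + 1 = 22.
Hasse bound: |22 − (23+1)| = |-2| = 2 ≤ 2√23 ≈ 9.5917 ✓.


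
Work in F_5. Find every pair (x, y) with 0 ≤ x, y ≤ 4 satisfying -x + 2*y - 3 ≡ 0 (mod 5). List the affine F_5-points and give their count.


Affine F_5-points: {(0, 4), (1, 2), (2, 0), (3, 3), (4, 1)}; count = 5.

For each of the 25 pairs (x, y) ∈ F_5², evaluate f(x, y) mod 5. Record the zeros.
  x = 0: [0↦2, 1↦4, 2↦1, 3↦3, 4↦0]  zeros at y ∈ {4}
  x = 1: [0↦1, 1↦3, 2↦0, 3↦2, 4↦4]  zeros at y ∈ {2}
  x = 2: [0↦0, 1↦2, 2↦4, 3↦1, 4↦3]  zeros at y ∈ {0}
  x = 3: [0↦4, 1↦1, 2↦3, 3↦0, 4↦2]  zeros at y ∈ {3}
  x = 4: [0↦3, 1↦0, 2↦2, 3↦4, 4↦1]  zeros at y ∈ {1}
Collecting zeros: affine points = {(0, 4), (1, 2), (2, 0), (3, 3), (4, 1)}.
Total count |C(F_5)_aff| = 5.


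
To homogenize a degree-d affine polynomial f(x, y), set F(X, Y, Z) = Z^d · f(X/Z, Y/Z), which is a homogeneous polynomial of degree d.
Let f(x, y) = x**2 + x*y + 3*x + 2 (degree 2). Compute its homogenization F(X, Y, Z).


F(X, Y, Z) = X**2 + X*Y + 3*X*Z + 2*Z**2

deg(f) = 2.
Substitute x = X/Z, y = Y/Z into f, then multiply by Z^2.
  monomial 1·x^2·y^0 ↦ 1·X^2·Y^0·Z^0.
  monomial 1·x^1·y^1 ↦ 1·X^1·Y^1·Z^0.
  monomial 3·x^1·y^0 ↦ 3·X^1·Y^0·Z^1.
  monomial 2·x^0·y^0 ↦ 2·X^0·Y^0·Z^2.
Collecting: F(X, Y, Z) = X**2 + X*Y + 3*X*Z + 2*Z**2.


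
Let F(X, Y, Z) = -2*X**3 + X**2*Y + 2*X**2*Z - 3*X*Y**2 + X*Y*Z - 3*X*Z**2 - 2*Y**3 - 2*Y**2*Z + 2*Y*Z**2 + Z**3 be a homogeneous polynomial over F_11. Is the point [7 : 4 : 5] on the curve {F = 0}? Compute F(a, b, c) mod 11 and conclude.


F(7,4,5) ≡ 9 (mod 11); P is NOT on the curve.

Evaluate F(7, 4, 5) term-by-term (mod 11).
  -2*X**3 ↦ -2·343·1·1 = -686
  X**2*Y ↦ 1·49·4·1 = 196
  2*X**2*Z ↦ 2·49·1·5 = 490
  -3*X*Y**2 ↦ -3·7·16·1 = -336
  X*Y*Z ↦ 1·7·4·5 = 140
  -3*X*Z**2 ↦ -3·7·1·25 = -525
  -2*Y**3 ↦ -2·1·64·1 = -128
  -2*Y**2*Z ↦ -2·1·16·5 = -160
  2*Y*Z**2 ↦ 2·1·4·25 = 200
  Z**3 ↦ 1·1·1·125 = 125
Sum: F(7, 4, 5) = (-686) + (196) + (490) + (-336) + (140) + (-525) + (-128) + (-160) + (200) + (125) = -684.
Reducing mod 11: -684 ≡ 9 (mod 11).
Since F(a, b, c) ≡ 9 ≠ 0 (mod 11), P does NOT lie on the curve.


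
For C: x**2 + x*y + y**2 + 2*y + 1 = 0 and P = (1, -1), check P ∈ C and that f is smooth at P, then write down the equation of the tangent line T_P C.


Tangent line at P: x + y = 0.

Step 1: f(1, -1) = 0, so P lies on C.
Step 2: partial derivatives
  f_x(x, y) = 2*x + y, f_y(x, y) = x + 2*y + 2.
  f_x(P) = 1, f_y(P) = 1 (gradient nonzero, so P is smooth).
Step 3: tangent line at P: 1·(x − 1) + 1·(y − -1) = 0.
Expanding: x + y = 0.


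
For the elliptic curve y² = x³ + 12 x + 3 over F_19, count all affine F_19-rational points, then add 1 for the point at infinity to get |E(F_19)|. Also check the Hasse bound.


Affine points = {(1, 4), (1, 15), (2, 4), (2, 15), (3, 3), (3, 16), (4, 1), (4, 18), (5, 6), (5, 13), (6, 5), (6, 14), (9, 2), (9, 17), (13, 0), (15, 9), (15, 10), (16, 4), (16, 15), (17, 3), (17, 16), (18, 3), (18, 16)}; affine count = 23; |E(F_19)| = 24.

Discriminant check: Δ ∝ 4a³ + 27b² = 4·12³ + 27·3² = 4·1728 + 27·9 ≡ 11 (mod 19). Nonzero ⇒ E is nonsingular.
For each x ∈ F_19, compute rhs = x³ + 12·x + 3 mod 19, then count y ∈ F_19 with y² ≡ rhs.
  x = 0: rhs = 3, matching y values: none (0 points).
  x = 1: rhs = 16, matching y values: 4, 15 (2 points).
  x = 2: rhs = 16, matching y values: 4, 15 (2 points).
  x = 3: rhs = 9, matching y values: 3, 16 (2 points).
  x = 4: rhs = 1, matching y values: 1, 18 (2 points).
  x = 5: rhs = 17, matching y values: 6, 13 (2 points).
  x = 6: rhs = 6, matching y values: 5, 14 (2 points).
  x = 7: rhs = 12, matching y values: none (0 points).
  x = 8: rhs = 3, matching y values: none (0 points).
  x = 9: rhs = 4, matching y values: 2, 17 (2 points).
  x = 10: rhs = 2, matching y values: none (0 points).
  x = 11: rhs = 3, matching y values: none (0 points).
  x = 12: rhs = 13, matching y values: none (0 points).
  x = 13: rhs = 0, matching y values: 0 (1 points).
  x = 14: rhs = 8, matching y values: none (0 points).
  x = 15: rhs = 5, matching y values: 9, 10 (2 points).
  x = 16: rhs = 16, matching y values: 4, 15 (2 points).
  x = 17: rhs = 9, matching y values: 3, 16 (2 points).
  x = 18: rhs = 9, matching y values: 3, 16 (2 points).
Total affine count: 23.
Full point count |E(F_19)| = 23 + 1 = 24.
Hasse bound: |24 − (19+1)| = |4| = 4 ≤ 2√19 ≈ 8.7178 ✓.


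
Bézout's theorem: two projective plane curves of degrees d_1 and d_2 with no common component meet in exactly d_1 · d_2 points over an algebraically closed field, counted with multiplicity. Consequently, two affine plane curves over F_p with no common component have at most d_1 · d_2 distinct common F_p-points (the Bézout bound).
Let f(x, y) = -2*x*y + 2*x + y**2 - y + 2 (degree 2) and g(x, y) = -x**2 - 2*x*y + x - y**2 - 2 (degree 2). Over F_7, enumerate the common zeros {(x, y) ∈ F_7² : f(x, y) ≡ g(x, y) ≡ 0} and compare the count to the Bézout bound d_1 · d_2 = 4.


Common zeros: {(6, 6)}; count = 1; Bézout bound = 4.

deg(f) = 2, deg(g) = 2, so Bézout bound = 4.
Scan x ∈ F_7. For each x, list the y ∈ F_7 with f(x, y) ≡ 0 and those with g(x, y) ≡ 0 (mod 7); the common zeros in that column are the intersection.
  x = 0: f ≡ 0 at y ∈ {4}; g ≡ 0 at y ∈ ∅; common: ∅.
  x = 1: f ≡ 0 at y ∈ {5}; g ≡ 0 at y ∈ ∅; common: ∅.
  x = 2: f ≡ 0 at y ∈ {2, 3}; g ≡ 0 at y ∈ {5}; common: ∅.
  x = 3: f ≡ 0 at y ∈ ∅; g ≡ 0 at y ∈ {3, 5}; common: ∅.
  x = 4: f ≡ 0 at y ∈ ∅; g ≡ 0 at y ∈ {0, 6}; common: ∅.
  x = 5: f ≡ 0 at y ∈ ∅; g ≡ 0 at y ∈ ∅; common: ∅.
  x = 6: f ≡ 0 at y ∈ {0, 6}; g ≡ 0 at y ∈ {3, 6}; common: {6}.
Collecting: common zeros = {(6, 6)}, so the count is 1.
Comparison with the Bézout bound: 1 ≤ 4 = deg(f)·deg(g), as expected for curves with no common component (the affine F_7-count falls short of the bound because intersections may lie at infinity, over extension fields, or carry multiplicity).


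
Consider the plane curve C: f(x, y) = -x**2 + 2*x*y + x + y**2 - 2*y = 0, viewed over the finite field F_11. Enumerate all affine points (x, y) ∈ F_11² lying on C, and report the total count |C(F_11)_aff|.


Affine F_11-points: {(0, 0), (0, 2), (1, 0), (2, 4), (2, 5), (5, 1), (5, 2), (6, 6), (7, 4), (7, 6), (9, 1), (9, 5)}; count = 12.

For each of the 121 pairs (x, y) ∈ F_11², evaluate f(x, y) mod 11. Record the zeros.
  x = 0: [0↦0, 1↦10, 2↦0, 3↦3, 4↦8, 5↦4, 6↦2, 7↦2, 8↦4, 9↦8, 10↦3]  zeros at y ∈ {0, 2}
  x = 1: [0↦0, 1↦1, 2↦4, 3↦9, 4↦5, 5↦3, 6↦3, 7↦5, 8↦9, 9↦4, 10↦1]  zeros at y ∈ {0}
  x = 2: [0↦9, 1↦1, 2↦6, 3↦2, 4↦0, 5↦0, 6↦2, 7↦6, 8↦1, 9↦9, 10↦8]  zeros at y ∈ {4, 5}
  x = 3: [0↦5, 1↦10, 2↦6, 3↦4, 4↦4, 5↦6, 6↦10, 7↦5, 8↦2, 9↦1, 10↦2]  zeros at y ∈ ∅
  x = 4: [0↦10, 1↦6, 2↦4, 3↦4, 4↦6, 5↦10, 6↦5, 7↦2, 8↦1, 9↦2, 10↦5]  zeros at y ∈ ∅
  x = 5: [0↦2, 1↦0, 2↦0, 3↦2, 4↦6, 5↦1, 6↦9, 7↦8, 8↦9, 9↦1, 10↦6]  zeros at y ∈ {1, 2}
  x = 6: [0↦3, 1↦3, 2↦5, 3↦9, 4↦4, 5↦1, 6↦0, 7↦1, 8↦4, 9↦9, 10↦5]  zeros at y ∈ {6}
  x = 7: [0↦2, 1↦4, 2↦8, 3↦3, 4↦0, 5↦10, 6↦0, 7↦3, 8↦8, 9↦4, 10↦2]  zeros at y ∈ {4, 6}
  x = 8: [0↦10, 1↦3, 2↦9, 3↦6, 4↦5, 5↦6, 6↦9, 7↦3, 8↦10, 9↦8, 10↦8]  zeros at y ∈ ∅
  x = 9: [0↦5, 1↦0, 2↦8, 3↦7, 4↦8, 5↦0, 6↦5, 7↦1, 8↦10, 9↦10, 10↦1]  zeros at y ∈ {1, 5}
  x = 10: [0↦9, 1↦6, 2↦5, 3↦6, 4↦9, 5↦3, 6↦10, 7↦8, 8↦8, 9↦10, 10↦3]  zeros at y ∈ ∅
Collecting zeros: affine points = {(0, 0), (0, 2), (1, 0), (2, 4), (2, 5), (5, 1), (5, 2), (6, 6), (7, 4), (7, 6), (9, 1), (9, 5)}.
Total count |C(F_11)_aff| = 12.


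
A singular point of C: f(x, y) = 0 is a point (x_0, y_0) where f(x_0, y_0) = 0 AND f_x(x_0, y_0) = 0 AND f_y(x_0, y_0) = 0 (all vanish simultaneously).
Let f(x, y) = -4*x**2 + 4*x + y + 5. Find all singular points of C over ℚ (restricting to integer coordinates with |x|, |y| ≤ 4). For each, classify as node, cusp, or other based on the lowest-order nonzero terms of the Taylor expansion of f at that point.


No singular points in the scanned grid; C is smooth there.

Compute partial derivatives:
  f_x = 4 - 8*x.
  f_y = 1.
f_y = 1 is a nonzero constant, so f_y never vanishes: no point (x, y) can satisfy f = f_x = f_y = 0. In particular no (x, y) ∈ {−4, ..., 4}² is singular; the curve is smooth.


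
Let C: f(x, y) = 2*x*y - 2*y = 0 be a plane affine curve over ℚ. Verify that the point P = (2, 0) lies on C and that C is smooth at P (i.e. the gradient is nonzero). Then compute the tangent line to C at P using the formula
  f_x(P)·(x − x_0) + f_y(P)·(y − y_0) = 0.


Tangent line at P: 2*y = 0.

Step 1: f(2, 0) = 0, so P lies on C.
Step 2: partial derivatives
  f_x(x, y) = 2*y, f_y(x, y) = 2*x - 2.
  f_x(P) = 0, f_y(P) = 2 (gradient nonzero, so P is smooth).
Step 3: tangent line at P: 0·(x − 2) + 2·(y − 0) = 0.
Expanding: 2*y = 0.


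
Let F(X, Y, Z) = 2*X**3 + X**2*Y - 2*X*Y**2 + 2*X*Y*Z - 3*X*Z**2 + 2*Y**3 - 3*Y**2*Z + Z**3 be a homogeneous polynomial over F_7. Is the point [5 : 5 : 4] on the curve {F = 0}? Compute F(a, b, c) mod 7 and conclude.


F(5,5,4) ≡ 1 (mod 7); P is NOT on the curve.

Evaluate F(5, 5, 4) term-by-term (mod 7).
  2*X**3 ↦ 2·125·1·1 = 250
  X**2*Y ↦ 1·25·5·1 = 125
  -2*X*Y**2 ↦ -2·5·25·1 = -250
  2*X*Y*Z ↦ 2·5·5·4 = 200
  -3*X*Z**2 ↦ -3·5·1·16 = -240
  2*Y**3 ↦ 2·1·125·1 = 250
  -3*Y**2*Z ↦ -3·1·25·4 = -300
  Z**3 ↦ 1·1·1·64 = 64
Sum: F(5, 5, 4) = (250) + (125) + (-250) + (200) + (-240) + (250) + (-300) + (64) = 99.
Reducing mod 7: 99 ≡ 1 (mod 7).
Since F(a, b, c) ≡ 1 ≠ 0 (mod 7), P does NOT lie on the curve.


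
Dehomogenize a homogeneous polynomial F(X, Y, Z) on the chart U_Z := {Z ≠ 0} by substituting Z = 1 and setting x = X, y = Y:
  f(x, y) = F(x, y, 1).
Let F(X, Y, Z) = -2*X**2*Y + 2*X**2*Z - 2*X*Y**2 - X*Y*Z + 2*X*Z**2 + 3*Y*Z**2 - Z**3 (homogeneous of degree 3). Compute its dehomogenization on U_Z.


f(x, y) = -2*x**2*y + 2*x**2 - 2*x*y**2 - x*y + 2*x + 3*y - 1

On U_Z we set Z = 1. Each monomial c·X^i·Y^j·Z^k in F becomes c·x^i·y^j·1^k = c·x^i·y^j.
Substituting Z = 1: F(X, Y, 1) = -2*x**2*y + 2*x**2 - 2*x*y**2 - x*y + 2*x + 3*y - 1.
Note: deg(f) ≤ deg(F) = 3; strict inequality happens when F is divisible by Z (lost terms).


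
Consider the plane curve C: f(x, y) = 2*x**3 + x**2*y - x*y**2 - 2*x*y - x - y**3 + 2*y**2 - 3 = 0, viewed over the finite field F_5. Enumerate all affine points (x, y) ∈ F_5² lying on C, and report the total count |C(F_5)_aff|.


Affine F_5-points: {(0, 4), (2, 1), (3, 4), (4, 3)}; count = 4.

For each of the 25 pairs (x, y) ∈ F_5², evaluate f(x, y) mod 5. Record the zeros.
  x = 0: [0↦2, 1↦3, 2↦2, 3↦3, 4↦0]  zeros at y ∈ {4}
  x = 1: [0↦3, 1↦2, 2↦2, 3↦2, 4↦1]  zeros at y ∈ ∅
  x = 2: [0↦1, 1↦0, 2↦3, 3↦4, 4↦2]  zeros at y ∈ {1}
  x = 3: [0↦3, 1↦4, 2↦2, 3↦1, 4↦0]  zeros at y ∈ {4}
  x = 4: [0↦1, 1↦1, 2↦1, 3↦0, 4↦2]  zeros at y ∈ {3}
Collecting zeros: affine points = {(0, 4), (2, 1), (3, 4), (4, 3)}.
Total count |C(F_5)_aff| = 4.


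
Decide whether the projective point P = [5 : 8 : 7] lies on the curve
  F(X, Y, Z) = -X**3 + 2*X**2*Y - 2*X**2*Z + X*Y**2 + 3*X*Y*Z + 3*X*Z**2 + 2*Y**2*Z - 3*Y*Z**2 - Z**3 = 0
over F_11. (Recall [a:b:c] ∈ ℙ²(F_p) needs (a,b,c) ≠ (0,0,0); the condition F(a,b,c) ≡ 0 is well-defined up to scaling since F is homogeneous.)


F(5,8,7) ≡ 9 (mod 11); P is NOT on the curve.

Evaluate F(5, 8, 7) term-by-term (mod 11).
  -X**3 ↦ -1·125·1·1 = -125
  2*X**2*Y ↦ 2·25·8·1 = 400
  -2*X**2*Z ↦ -2·25·1·7 = -350
  X*Y**2 ↦ 1·5·64·1 = 320
  3*X*Y*Z ↦ 3·5·8·7 = 840
  3*X*Z**2 ↦ 3·5·1·49 = 735
  2*Y**2*Z ↦ 2·1·64·7 = 896
  -3*Y*Z**2 ↦ -3·1·8·49 = -1176
  -Z**3 ↦ -1·1·1·343 = -343
Sum: F(5, 8, 7) = (-125) + (400) + (-350) + (320) + (840) + (735) + (896) + (-1176) + (-343) = 1197.
Reducing mod 11: 1197 ≡ 9 (mod 11).
Since F(a, b, c) ≡ 9 ≠ 0 (mod 11), P does NOT lie on the curve.


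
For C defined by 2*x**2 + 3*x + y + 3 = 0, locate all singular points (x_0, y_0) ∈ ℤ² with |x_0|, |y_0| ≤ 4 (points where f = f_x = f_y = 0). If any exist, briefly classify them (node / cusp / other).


No singular points in the scanned grid; C is smooth there.

Compute partial derivatives:
  f_x = 4*x + 3.
  f_y = 1.
f_y = 1 is a nonzero constant, so f_y never vanishes: no point (x, y) can satisfy f = f_x = f_y = 0. In particular no (x, y) ∈ {−4, ..., 4}² is singular; the curve is smooth.


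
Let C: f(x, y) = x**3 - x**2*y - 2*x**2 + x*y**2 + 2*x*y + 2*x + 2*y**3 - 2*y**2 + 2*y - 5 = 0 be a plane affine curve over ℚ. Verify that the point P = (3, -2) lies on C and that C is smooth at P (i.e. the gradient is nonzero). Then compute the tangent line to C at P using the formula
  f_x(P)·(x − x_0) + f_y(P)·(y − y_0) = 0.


Tangent line at P: 29*x + 19*y - 49 = 0.

Step 1: f(3, -2) = 0, so P lies on C.
Step 2: partial derivatives
  f_x(x, y) = 3*x**2 - 2*x*y - 4*x + y**2 + 2*y + 2, f_y(x, y) = -x**2 + 2*x*y + 2*x + 6*y**2 - 4*y + 2.
  f_x(P) = 29, f_y(P) = 19 (gradient nonzero, so P is smooth).
Step 3: tangent line at P: 29·(x − 3) + 19·(y − -2) = 0.
Expanding: 29*x + 19*y - 49 = 0.


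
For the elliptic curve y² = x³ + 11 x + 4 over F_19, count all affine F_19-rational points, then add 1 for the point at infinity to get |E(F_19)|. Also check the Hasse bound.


Affine points = {(0, 2), (0, 17), (1, 4), (1, 15), (3, 8), (3, 11), (4, 6), (4, 13), (6, 1), (6, 18), (7, 5), (7, 14), (13, 8), (13, 11), (16, 1), (16, 18), (18, 7), (18, 12)}; affine count = 18; |E(F_19)| = 19.

Discriminant check: Δ ∝ 4a³ + 27b² = 4·11³ + 27·4² = 4·1331 + 27·16 ≡ 18 (mod 19). Nonzero ⇒ E is nonsingular.
For each x ∈ F_19, compute rhs = x³ + 11·x + 4 mod 19, then count y ∈ F_19 with y² ≡ rhs.
  x = 0: rhs = 4, matching y values: 2, 17 (2 points).
  x = 1: rhs = 16, matching y values: 4, 15 (2 points).
  x = 2: rhs = 15, matching y values: none (0 points).
  x = 3: rhs = 7, matching y values: 8, 11 (2 points).
  x = 4: rhs = 17, matching y values: 6, 13 (2 points).
  x = 5: rhs = 13, matching y values: none (0 points).
  x = 6: rhs = 1, matching y values: 1, 18 (2 points).
  x = 7: rhs = 6, matching y values: 5, 14 (2 points).
  x = 8: rhs = 15, matching y values: none (0 points).
  x = 9: rhs = 15, matching y values: none (0 points).
  x = 10: rhs = 12, matching y values: none (0 points).
  x = 11: rhs = 12, matching y values: none (0 points).
  x = 12: rhs = 2, matching y values: none (0 points).
  x = 13: rhs = 7, matching y values: 8, 11 (2 points).
  x = 14: rhs = 14, matching y values: none (0 points).
  x = 15: rhs = 10, matching y values: none (0 points).
  x = 16: rhs = 1, matching y values: 1, 18 (2 points).
  x = 17: rhs = 12, matching y values: none (0 points).
  x = 18: rhs = 11, matching y values: 7, 12 (2 points).
Total affine count: 18.
Full point count |E(F_19)| = 18 + 1 = 19.
Hasse bound: |19 − (19+1)| = |-1| = 1 ≤ 2√19 ≈ 8.7178 ✓.


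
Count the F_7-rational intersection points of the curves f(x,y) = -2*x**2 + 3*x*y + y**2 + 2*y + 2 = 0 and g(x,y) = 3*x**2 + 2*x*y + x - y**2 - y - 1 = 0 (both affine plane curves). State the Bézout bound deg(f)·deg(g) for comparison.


Common zeros: {(4, 3), (4, 4)}; count = 2; Bézout bound = 4.

deg(f) = 2, deg(g) = 2, so Bézout bound = 4.
Scan x ∈ F_7. For each x, list the y ∈ F_7 with f(x, y) ≡ 0 and those with g(x, y) ≡ 0 (mod 7); the common zeros in that column are the intersection.
  x = 0: f ≡ 0 at y ∈ ∅; g ≡ 0 at y ∈ {2, 4}; common: ∅.
  x = 1: f ≡ 0 at y ∈ {0, 2}; g ≡ 0 at y ∈ ∅; common: ∅.
  x = 2: f ≡ 0 at y ∈ {2, 4}; g ≡ 0 at y ∈ ∅; common: ∅.
  x = 3: f ≡ 0 at y ∈ ∅; g ≡ 0 at y ∈ {2, 3}; common: ∅.
  x = 4: f ≡ 0 at y ∈ {3, 4}; g ≡ 0 at y ∈ {3, 4}; common: {3, 4}.
  x = 5: f ≡ 0 at y ∈ ∅; g ≡ 0 at y ∈ ∅; common: ∅.
  x = 6: f ≡ 0 at y ∈ {0, 1}; g ≡ 0 at y ∈ ∅; common: ∅.
Collecting: common zeros = {(4, 3), (4, 4)}, so the count is 2.
Comparison with the Bézout bound: 2 ≤ 4 = deg(f)·deg(g), as expected for curves with no common component (the affine F_7-count falls short of the bound because intersections may lie at infinity, over extension fields, or carry multiplicity).


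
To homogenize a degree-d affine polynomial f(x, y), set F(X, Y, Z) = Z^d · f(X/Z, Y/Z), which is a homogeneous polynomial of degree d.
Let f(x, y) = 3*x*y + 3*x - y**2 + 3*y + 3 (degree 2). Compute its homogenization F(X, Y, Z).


F(X, Y, Z) = 3*X*Y + 3*X*Z - Y**2 + 3*Y*Z + 3*Z**2

deg(f) = 2.
Substitute x = X/Z, y = Y/Z into f, then multiply by Z^2.
  monomial 3·x^1·y^1 ↦ 3·X^1·Y^1·Z^0.
  monomial 3·x^1·y^0 ↦ 3·X^1·Y^0·Z^1.
  monomial -1·x^0·y^2 ↦ -1·X^0·Y^2·Z^0.
  monomial 3·x^0·y^1 ↦ 3·X^0·Y^1·Z^1.
  monomial 3·x^0·y^0 ↦ 3·X^0·Y^0·Z^2.
Collecting: F(X, Y, Z) = 3*X*Y + 3*X*Z - Y**2 + 3*Y*Z + 3*Z**2.


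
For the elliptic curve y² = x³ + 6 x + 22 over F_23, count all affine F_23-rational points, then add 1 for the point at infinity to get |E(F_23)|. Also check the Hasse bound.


Affine points = {(1, 11), (1, 12), (4, 8), (4, 15), (5, 4), (5, 19), (7, 4), (7, 19), (9, 0), (10, 1), (10, 22), (11, 4), (11, 19), (17, 0), (19, 7), (19, 16), (20, 0), (21, 5), (21, 18)}; affine count = 19; |E(F_23)| = 20.

Discriminant check: Δ ∝ 4a³ + 27b² = 4·6³ + 27·22² = 4·216 + 27·484 ≡ 17 (mod 23). Nonzero ⇒ E is nonsingular.
For each x ∈ F_23, compute rhs = x³ + 6·x + 22 mod 23, then count y ∈ F_23 with y² ≡ rhs.
  x = 0: rhs = 22, matching y values: none (0 points).
  x = 1: rhs = 6, matching y values: 11, 12 (2 points).
  x = 2: rhs = 19, matching y values: none (0 points).
  x = 3: rhs = 21, matching y values: none (0 points).
  x = 4: rhs = 18, matching y values: 8, 15 (2 points).
  x = 5: rhs = 16, matching y values: 4, 19 (2 points).
  x = 6: rhs = 21, matching y values: none (0 points).
  x = 7: rhs = 16, matching y values: 4, 19 (2 points).
  x = 8: rhs = 7, matching y values: none (0 points).
  x = 9: rhs = 0, matching y values: 0 (1 points).
  x = 10: rhs = 1, matching y values: 1, 22 (2 points).
  x = 11: rhs = 16, matching y values: 4, 19 (2 points).
  x = 12: rhs = 5, matching y values: none (0 points).
  x = 13: rhs = 20, matching y values: none (0 points).
  x = 14: rhs = 21, matching y values: none (0 points).
  x = 15: rhs = 14, matching y values: none (0 points).
  x = 16: rhs = 5, matching y values: none (0 points).
  x = 17: rhs = 0, matching y values: 0 (1 points).
  x = 18: rhs = 5, matching y values: none (0 points).
  x = 19: rhs = 3, matching y values: 7, 16 (2 points).
  x = 20: rhs = 0, matching y values: 0 (1 points).
  x = 21: rhs = 2, matching y values: 5, 18 (2 points).
  x = 22: rhs = 15, matching y values: none (0 points).
Total affine count: 19.
Full point count |E(F_23)| = 19 + 1 = 20.
Hasse bound: |20 − (23+1)| = |-4| = 4 ≤ 2√23 ≈ 9.5917 ✓.


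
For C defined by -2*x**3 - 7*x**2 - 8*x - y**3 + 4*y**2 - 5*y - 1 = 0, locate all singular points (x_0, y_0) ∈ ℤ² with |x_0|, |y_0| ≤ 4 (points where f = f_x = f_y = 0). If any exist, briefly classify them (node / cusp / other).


Singular points: {(-1, 1)}; classification: node.

Compute partial derivatives:
  f_x = -6*x**2 - 14*x - 8.
  f_y = -3*y**2 + 8*y - 5.
Scan x_0 ∈ {−4, ..., 4}. For each x_0, f_y(x_0, y) is a polynomial in y; find its integer roots y ∈ {−4, ..., 4}, then test f_x and f at those candidates.
  x = -4: f_y(-4, y) = -3*y**2 + 8*y - 5; vanishes at y ∈ {1}. (-4, 1): f_x = -48 ≠ 0.
  x = -3: f_y(-3, y) = -3*y**2 + 8*y - 5; vanishes at y ∈ {1}. (-3, 1): f_x = -20 ≠ 0.
  x = -2: f_y(-2, y) = -3*y**2 + 8*y - 5; vanishes at y ∈ {1}. (-2, 1): f_x = -4 ≠ 0.
  x = -1: f_y(-1, y) = -3*y**2 + 8*y - 5; vanishes at y ∈ {1}. (-1, 1): f_x = 0, f = 0 — SINGULAR.
  x = 0: f_y(0, y) = -3*y**2 + 8*y - 5; vanishes at y ∈ {1}. (0, 1): f_x = -8 ≠ 0.
  x = 1: f_y(1, y) = -3*y**2 + 8*y - 5; vanishes at y ∈ {1}. (1, 1): f_x = -28 ≠ 0.
  x = 2: f_y(2, y) = -3*y**2 + 8*y - 5; vanishes at y ∈ {1}. (2, 1): f_x = -60 ≠ 0.
  x = 3: f_y(3, y) = -3*y**2 + 8*y - 5; vanishes at y ∈ {1}. (3, 1): f_x = -104 ≠ 0.
  x = 4: f_y(4, y) = -3*y**2 + 8*y - 5; vanishes at y ∈ {1}. (4, 1): f_x = -160 ≠ 0.
Only singular point on the grid: (-1, 1).
Classify: substitute x = -1 + u, y = 1 + v and expand: f = -2*u**3 - u**2 - v**3 + v**2.
No constant or linear terms (consistent with a singular point). Quadratic part: -u**2 + v**2. Cubic part: -2*u**3 - v**3.
The quadratic part v**2 - u**2 = (v − u)(v + u) splits into two distinct linear factors, so there are two distinct tangent lines y − 1 = ±(x − -1) — this is a node (ordinary double point).
Classification: node.


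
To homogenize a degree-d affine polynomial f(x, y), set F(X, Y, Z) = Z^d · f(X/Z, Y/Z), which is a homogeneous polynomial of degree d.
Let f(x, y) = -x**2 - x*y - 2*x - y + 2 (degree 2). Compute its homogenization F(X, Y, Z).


F(X, Y, Z) = -X**2 - X*Y - 2*X*Z - Y*Z + 2*Z**2

deg(f) = 2.
Substitute x = X/Z, y = Y/Z into f, then multiply by Z^2.
  monomial -1·x^2·y^0 ↦ -1·X^2·Y^0·Z^0.
  monomial -1·x^1·y^1 ↦ -1·X^1·Y^1·Z^0.
  monomial -2·x^1·y^0 ↦ -2·X^1·Y^0·Z^1.
  monomial -1·x^0·y^1 ↦ -1·X^0·Y^1·Z^1.
  monomial 2·x^0·y^0 ↦ 2·X^0·Y^0·Z^2.
Collecting: F(X, Y, Z) = -X**2 - X*Y - 2*X*Z - Y*Z + 2*Z**2.


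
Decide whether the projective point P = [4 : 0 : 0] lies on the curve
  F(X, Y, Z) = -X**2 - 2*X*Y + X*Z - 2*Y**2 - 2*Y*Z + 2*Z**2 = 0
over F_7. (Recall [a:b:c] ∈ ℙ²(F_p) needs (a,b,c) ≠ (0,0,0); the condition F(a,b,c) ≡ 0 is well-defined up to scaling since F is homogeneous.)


F(4,0,0) ≡ 5 (mod 7); P is NOT on the curve.

Evaluate F(4, 0, 0) term-by-term (mod 7).
  -X**2 ↦ -1·16·1·1 = -16
  -2*X*Y ↦ -2·4·0·1 = 0
  X*Z ↦ 1·4·1·0 = 0
  -2*Y**2 ↦ -2·1·0·1 = 0
  -2*Y*Z ↦ -2·1·0·0 = 0
  2*Z**2 ↦ 2·1·1·0 = 0
Sum: F(4, 0, 0) = (-16) + (0) + (0) + (0) + (0) + (0) = -16.
Reducing mod 7: -16 ≡ 5 (mod 7).
Since F(a, b, c) ≡ 5 ≠ 0 (mod 7), P does NOT lie on the curve.


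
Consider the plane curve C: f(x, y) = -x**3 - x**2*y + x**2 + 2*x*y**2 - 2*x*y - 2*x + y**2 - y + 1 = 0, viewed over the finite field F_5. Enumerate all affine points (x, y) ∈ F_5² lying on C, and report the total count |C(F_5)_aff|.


Affine F_5-points: {(2, 2), (3, 4), (4, 0)}; count = 3.

For each of the 25 pairs (x, y) ∈ F_5², evaluate f(x, y) mod 5. Record the zeros.
  x = 0: [0↦1, 1↦1, 2↦3, 3↦2, 4↦3]  zeros at y ∈ ∅
  x = 1: [0↦4, 1↦3, 2↦3, 3↦4, 4↦1]  zeros at y ∈ ∅
  x = 2: [0↦3, 1↦4, 2↦0, 3↦1, 4↦2]  zeros at y ∈ {2}
  x = 3: [0↦2, 1↦3, 2↦3, 3↦2, 4↦0]  zeros at y ∈ {4}
  x = 4: [0↦0, 1↦4, 2↦1, 3↦1, 4↦4]  zeros at y ∈ {0}
Collecting zeros: affine points = {(2, 2), (3, 4), (4, 0)}.
Total count |C(F_5)_aff| = 3.


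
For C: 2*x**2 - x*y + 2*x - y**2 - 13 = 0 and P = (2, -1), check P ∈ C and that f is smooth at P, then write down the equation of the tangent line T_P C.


Tangent line at P: 11*x - 22 = 0.

Step 1: f(2, -1) = 0, so P lies on C.
Step 2: partial derivatives
  f_x(x, y) = 4*x - y + 2, f_y(x, y) = -x - 2*y.
  f_x(P) = 11, f_y(P) = 0 (gradient nonzero, so P is smooth).
Step 3: tangent line at P: 11·(x − 2) + 0·(y − -1) = 0.
Expanding: 11*x - 22 = 0.


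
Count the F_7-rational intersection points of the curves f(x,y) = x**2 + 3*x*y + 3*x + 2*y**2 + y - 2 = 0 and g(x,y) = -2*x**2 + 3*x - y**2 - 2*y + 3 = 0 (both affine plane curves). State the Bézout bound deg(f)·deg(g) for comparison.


Common zeros: {(5, 1)}; count = 1; Bézout bound = 4.

deg(f) = 2, deg(g) = 2, so Bézout bound = 4.
Scan x ∈ F_7. For each x, list the y ∈ F_7 with f(x, y) ≡ 0 and those with g(x, y) ≡ 0 (mod 7); the common zeros in that column are the intersection.
  x = 0: f ≡ 0 at y ∈ ∅; g ≡ 0 at y ∈ {1, 4}; common: ∅.
  x = 1: f ≡ 0 at y ∈ {6}; g ≡ 0 at y ∈ ∅; common: ∅.
  x = 2: f ≡ 0 at y ∈ ∅; g ≡ 0 at y ∈ {2, 3}; common: ∅.
  x = 3: f ≡ 0 at y ∈ {1}; g ≡ 0 at y ∈ {2, 3}; common: ∅.
  x = 4: f ≡ 0 at y ∈ ∅; g ≡ 0 at y ∈ ∅; common: ∅.
  x = 5: f ≡ 0 at y ∈ {1, 5}; g ≡ 0 at y ∈ {1, 4}; common: {1}.
  x = 6: f ≡ 0 at y ∈ {2, 6}; g ≡ 0 at y ∈ ∅; common: ∅.
Collecting: common zeros = {(5, 1)}, so the count is 1.
Comparison with the Bézout bound: 1 ≤ 4 = deg(f)·deg(g), as expected for curves with no common component (the affine F_7-count falls short of the bound because intersections may lie at infinity, over extension fields, or carry multiplicity).


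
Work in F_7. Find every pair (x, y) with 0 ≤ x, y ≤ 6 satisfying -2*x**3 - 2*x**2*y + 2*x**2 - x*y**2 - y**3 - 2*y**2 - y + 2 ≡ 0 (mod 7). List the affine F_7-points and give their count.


Affine F_7-points: {(0, 4), (2, 6), (5, 2), (5, 3)}; count = 4.

For each of the 49 pairs (x, y) ∈ F_7², evaluate f(x, y) mod 7. Record the zeros.
  x = 0: [0↦2, 1↦5, 2↦5, 3↦3, 4↦0, 5↦4, 6↦2]  zeros at y ∈ {4}
  x = 1: [0↦2, 1↦2, 2↦4, 3↦2, 4↦4, 5↦4, 6↦3]  zeros at y ∈ ∅
  x = 2: [0↦1, 1↦1, 2↦1, 3↦2, 4↦5, 5↦4, 6↦0]  zeros at y ∈ {6}
  x = 3: [0↦1, 1↦4, 2↦5, 3↦5, 4↦5, 5↦6, 6↦2]  zeros at y ∈ ∅
  x = 4: [0↦4, 1↦6, 2↦4, 3↦6, 4↦6, 5↦5, 6↦4]  zeros at y ∈ ∅
  x = 5: [0↦5, 1↦2, 2↦0, 3↦0, 4↦3, 5↦3, 6↦1]  zeros at y ∈ {2, 3}
  x = 6: [0↦6, 1↦1, 2↦2, 3↦3, 4↦5, 5↦2, 6↦2]  zeros at y ∈ ∅
Collecting zeros: affine points = {(0, 4), (2, 6), (5, 2), (5, 3)}.
Total count |C(F_7)_aff| = 4.


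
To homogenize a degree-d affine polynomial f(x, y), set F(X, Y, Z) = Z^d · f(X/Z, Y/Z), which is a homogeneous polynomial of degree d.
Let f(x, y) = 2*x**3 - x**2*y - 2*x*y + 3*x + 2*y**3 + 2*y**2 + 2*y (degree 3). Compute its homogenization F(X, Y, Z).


F(X, Y, Z) = 2*X**3 - X**2*Y - 2*X*Y*Z + 3*X*Z**2 + 2*Y**3 + 2*Y**2*Z + 2*Y*Z**2

deg(f) = 3.
Substitute x = X/Z, y = Y/Z into f, then multiply by Z^3.
  monomial 2·x^3·y^0 ↦ 2·X^3·Y^0·Z^0.
  monomial -1·x^2·y^1 ↦ -1·X^2·Y^1·Z^0.
  monomial -2·x^1·y^1 ↦ -2·X^1·Y^1·Z^1.
  monomial 3·x^1·y^0 ↦ 3·X^1·Y^0·Z^2.
  monomial 2·x^0·y^3 ↦ 2·X^0·Y^3·Z^0.
  monomial 2·x^0·y^2 ↦ 2·X^0·Y^2·Z^1.
  monomial 2·x^0·y^1 ↦ 2·X^0·Y^1·Z^2.
Collecting: F(X, Y, Z) = 2*X**3 - X**2*Y - 2*X*Y*Z + 3*X*Z**2 + 2*Y**3 + 2*Y**2*Z + 2*Y*Z**2.


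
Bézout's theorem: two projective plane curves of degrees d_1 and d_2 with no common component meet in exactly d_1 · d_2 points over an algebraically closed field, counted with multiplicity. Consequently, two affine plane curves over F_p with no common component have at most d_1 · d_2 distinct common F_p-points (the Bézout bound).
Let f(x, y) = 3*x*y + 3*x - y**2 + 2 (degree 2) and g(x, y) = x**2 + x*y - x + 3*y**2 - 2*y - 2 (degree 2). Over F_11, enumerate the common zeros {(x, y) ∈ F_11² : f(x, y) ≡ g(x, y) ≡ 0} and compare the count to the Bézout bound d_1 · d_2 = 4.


Common zeros: ∅; count = 0; Bézout bound = 4.

deg(f) = 2, deg(g) = 2, so Bézout bound = 4.
Scan x ∈ F_11. For each x, list the y ∈ F_11 with f(x, y) ≡ 0 and those with g(x, y) ≡ 0 (mod 11); the common zeros in that column are the intersection.
  x = 0: f ≡ 0 at y ∈ ∅; g ≡ 0 at y ∈ ∅; common: ∅.
  x = 1: f ≡ 0 at y ∈ ∅; g ≡ 0 at y ∈ {1, 3}; common: ∅.
  x = 2: f ≡ 0 at y ∈ ∅; g ≡ 0 at y ∈ {0}; common: ∅.
  x = 3: f ≡ 0 at y ∈ {0, 9}; g ≡ 0 at y ∈ ∅; common: ∅.
  x = 4: f ≡ 0 at y ∈ ∅; g ≡ 0 at y ∈ {4, 10}; common: ∅.
  x = 5: f ≡ 0 at y ∈ ∅; g ≡ 0 at y ∈ ∅; common: ∅.
  x = 6: f ≡ 0 at y ∈ ∅; g ≡ 0 at y ∈ ∅; common: ∅.
  x = 7: f ≡ 0 at y ∈ {3, 7}; g ≡ 0 at y ∈ ∅; common: ∅.
  x = 8: f ≡ 0 at y ∈ {5, 8}; g ≡ 0 at y ∈ {3, 6}; common: ∅.
  x = 9: f ≡ 0 at y ∈ {1, 4}; g ≡ 0 at y ∈ {6, 10}; common: ∅.
  x = 10: f ≡ 0 at y ∈ {2, 6}; g ≡ 0 at y ∈ {0, 1}; common: ∅.
Collecting: common zeros = ∅, so the count is 0.
Comparison with the Bézout bound: 0 ≤ 4 = deg(f)·deg(g), as expected for curves with no common component (the affine F_11-count falls short of the bound because intersections may lie at infinity, over extension fields, or carry multiplicity).


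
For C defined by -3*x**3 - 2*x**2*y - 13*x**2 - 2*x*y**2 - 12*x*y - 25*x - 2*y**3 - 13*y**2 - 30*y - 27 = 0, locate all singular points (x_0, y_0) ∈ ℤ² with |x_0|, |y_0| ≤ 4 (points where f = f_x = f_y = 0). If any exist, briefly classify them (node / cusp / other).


Singular points: {(-1, -2)}; classification: cusp.

Compute partial derivatives:
  f_x = -9*x**2 - 4*x*y - 26*x - 2*y**2 - 12*y - 25.
  f_y = -2*x**2 - 4*x*y - 12*x - 6*y**2 - 26*y - 30.
Scan x_0 ∈ {−4, ..., 4}. For each x_0, f_y(x_0, y) is a polynomial in y; find its integer roots y ∈ {−4, ..., 4}, then test f_x and f at those candidates.
  x = -4: f_y(-4, y) = -6*y**2 - 10*y - 14; no integer root y with |y| ≤ 4.
  x = -3: f_y(-3, y) = -6*y**2 - 14*y - 12; no integer root y with |y| ≤ 4.
  x = -2: f_y(-2, y) = -6*y**2 - 18*y - 14; no integer root y with |y| ≤ 4.
  x = -1: f_y(-1, y) = -6*y**2 - 22*y - 20; vanishes at y ∈ {-2}. (-1, -2): f_x = 0, f = 0 — SINGULAR.
  x = 0: f_y(0, y) = -6*y**2 - 26*y - 30; no integer root y with |y| ≤ 4.
  x = 1: f_y(1, y) = -6*y**2 - 30*y - 44; no integer root y with |y| ≤ 4.
  x = 2: f_y(2, y) = -6*y**2 - 34*y - 62; no integer root y with |y| ≤ 4.
  x = 3: f_y(3, y) = -6*y**2 - 38*y - 84; no integer root y with |y| ≤ 4.
  x = 4: f_y(4, y) = -6*y**2 - 42*y - 110; no integer root y with |y| ≤ 4.
Only singular point on the grid: (-1, -2).
Classify: substitute x = -1 + u, y = -2 + v and expand: f = -3*u**3 - 2*u**2*v - 2*u*v**2 - 2*v**3 + v**2.
No constant or linear terms (consistent with a singular point). Quadratic part: v**2. Cubic part: -3*u**3 - 2*u**2*v - 2*u*v**2 - 2*v**3.
The quadratic part v**2 is a perfect square, so there is a single (double) tangent line v = 0, i.e. y = -2. Restricting the cubic part to that line (v = 0) leaves -3*u**3 ≠ 0, so f is not divisible by v and the branch is v² ≈ 3*u**3 to lowest order — this is a cusp.
Classification: cusp.


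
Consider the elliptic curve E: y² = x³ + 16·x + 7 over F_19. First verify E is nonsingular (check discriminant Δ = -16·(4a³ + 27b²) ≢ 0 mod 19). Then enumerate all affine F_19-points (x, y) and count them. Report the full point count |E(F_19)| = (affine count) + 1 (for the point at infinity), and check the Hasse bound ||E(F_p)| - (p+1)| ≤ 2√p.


Affine points = {(0, 8), (0, 11), (1, 9), (1, 10), (2, 3), (2, 16), (3, 5), (3, 14), (7, 5), (7, 14), (8, 1), (8, 18), (9, 5), (9, 14), (14, 7), (14, 12), (17, 9), (17, 10), (18, 3), (18, 16)}; affine count = 20; |E(F_19)| = 21.

Discriminant check: Δ ∝ 4a³ + 27b² = 4·16³ + 27·7² = 4·4096 + 27·49 ≡ 18 (mod 19). Nonzero ⇒ E is nonsingular.
For each x ∈ F_19, compute rhs = x³ + 16·x + 7 mod 19, then count y ∈ F_19 with y² ≡ rhs.
  x = 0: rhs = 7, matching y values: 8, 11 (2 points).
  x = 1: rhs = 5, matching y values: 9, 10 (2 points).
  x = 2: rhs = 9, matching y values: 3, 16 (2 points).
  x = 3: rhs = 6, matching y values: 5, 14 (2 points).
  x = 4: rhs = 2, matching y values: none (0 points).
  x = 5: rhs = 3, matching y values: none (0 points).
  x = 6: rhs = 15, matching y values: none (0 points).
  x = 7: rhs = 6, matching y values: 5, 14 (2 points).
  x = 8: rhs = 1, matching y values: 1, 18 (2 points).
  x = 9: rhs = 6, matching y values: 5, 14 (2 points).
  x = 10: rhs = 8, matching y values: none (0 points).
  x = 11: rhs = 13, matching y values: none (0 points).
  x = 12: rhs = 8, matching y values: none (0 points).
  x = 13: rhs = 18, matching y values: none (0 points).
  x = 14: rhs = 11, matching y values: 7, 12 (2 points).
  x = 15: rhs = 12, matching y values: none (0 points).
  x = 16: rhs = 8, matching y values: none (0 points).
  x = 17: rhs = 5, matching y values: 9, 10 (2 points).
  x = 18: rhs = 9, matching y values: 3, 16 (2 points).
Total affine count: 20.
Full point count |E(F_19)| = 20 + 1 = 21.
Hasse bound: |21 − (19+1)| = |1| = 1 ≤ 2√19 ≈ 8.7178 ✓.


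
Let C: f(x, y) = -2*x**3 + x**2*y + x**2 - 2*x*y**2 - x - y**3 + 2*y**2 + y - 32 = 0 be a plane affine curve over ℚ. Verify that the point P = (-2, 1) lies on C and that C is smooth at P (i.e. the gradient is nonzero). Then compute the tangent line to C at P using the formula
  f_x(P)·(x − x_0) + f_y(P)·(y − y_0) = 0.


Tangent line at P: -35*x + 14*y - 84 = 0.

Step 1: f(-2, 1) = 0, so P lies on C.
Step 2: partial derivatives
  f_x(x, y) = -6*x**2 + 2*x*y + 2*x - 2*y**2 - 1, f_y(x, y) = x**2 - 4*x*y - 3*y**2 + 4*y + 1.
  f_x(P) = -35, f_y(P) = 14 (gradient nonzero, so P is smooth).
Step 3: tangent line at P: -35·(x − -2) + 14·(y − 1) = 0.
Expanding: -35*x + 14*y - 84 = 0.
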